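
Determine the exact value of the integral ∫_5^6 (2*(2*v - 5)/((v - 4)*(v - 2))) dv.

Factor the denominator: v**2 - 6*v + 8 = (v - 2)(v - 4).
Partial fractions: 2*(2*v - 5)/((v - 4)*(v - 2)) = 1/(v - 2) + 3/(v - 4).
An antiderivative is F(v) = 3*log(v - 4) + log(v - 2).
Then F(6) - F(5) = (log(32)) - (log(3)) = log(32/3).

log(32/3)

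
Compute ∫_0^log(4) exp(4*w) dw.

255/4

Let u = exp(w), so du = exp(w) dw. When w = 0, u = 1; when w = log(4), u = 4.
The integral becomes ∫ u**3 du from 1 to 4, with antiderivative u**4/4.
Back in w: F(w) = exp(4*w)/4.
Then F(log(4)) - F(0) = (64) - (1/4) = 255/4.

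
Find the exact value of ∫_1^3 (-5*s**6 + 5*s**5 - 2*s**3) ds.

-20890/21

By the power rule, an antiderivative is F(s) = -5*s**7/7 + 5*s**6/6 - s**4/2.
Then F(3) - F(1) = (-6966/7) - (-8/21) = -20890/21.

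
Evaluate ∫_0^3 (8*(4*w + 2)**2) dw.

Let u = 4*w + 2, so du = 4 dw. When w = 0, u = 2; when w = 3, u = 14.
The integral becomes 2·∫ u**2 du from 2 to 14, with antiderivative 2*u**3/3.
Back in w: F(w) = 2*(4*w + 2)**3/3.
Then F(3) - F(0) = (5488/3) - (16/3) = 1824.

1824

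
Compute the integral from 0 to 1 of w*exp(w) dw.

1

Integrate by parts once (u = w, dv = exp(w) dw).
An antiderivative is F(w) = (w - 1)*exp(w).
Then F(1) - F(0) = (0) - (-1) = 1.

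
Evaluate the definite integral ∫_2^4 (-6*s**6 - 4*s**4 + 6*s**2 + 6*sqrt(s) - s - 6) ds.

By the power rule, an antiderivative is F(s) = -6*s**7/7 - 4*s**5/5 + 4*s**(3/2) + 2*s**3 - s**2/2 - 6*s.
Then F(4) - F(2) = (-515712/35) - (-4666/35 + 8*sqrt(2)) = -511046/35 - 8*sqrt(2).

-511046/35 - 8*sqrt(2)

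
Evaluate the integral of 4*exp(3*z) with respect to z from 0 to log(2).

28/3

Let u = exp(z), so du = exp(z) dz. When z = 0, u = 1; when z = log(2), u = 2.
The integral becomes 4·∫ u**2 du from 1 to 2, with antiderivative 4*u**3/3.
Back in z: F(z) = 4*exp(3*z)/3.
Then F(log(2)) - F(0) = (32/3) - (4/3) = 28/3.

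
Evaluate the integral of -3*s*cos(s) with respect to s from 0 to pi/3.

-sqrt(3)*pi/2 + 3/2

Integrate by parts once (u = s, dv = -3*cos(s) ds).
An antiderivative is F(s) = -3*s*sin(s) - 3*cos(s).
Then F(pi/3) - F(0) = (-sqrt(3)*pi/2 - 3/2) - (-3) = -sqrt(3)*pi/2 + 3/2.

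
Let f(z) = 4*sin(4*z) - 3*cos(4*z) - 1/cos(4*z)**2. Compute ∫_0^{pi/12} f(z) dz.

An antiderivative is F(z) = -3*sin(4*z)/4 - cos(4*z) - tan(4*z)/4.
Then F(pi/12) - F(0) = (-5*sqrt(3)/8 - 1/2) - (-1) = 1/2 - 5*sqrt(3)/8.

1/2 - 5*sqrt(3)/8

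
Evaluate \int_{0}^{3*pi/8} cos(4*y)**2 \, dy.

Use the identity cos^2(4*y) = (1 + cos(8*y))/2.
An antiderivative is F(y) = y/2 + sin(8*y)/16.
Then F(3*pi/8) - F(0) = (3*pi/16) - (0) = 3*pi/16.

3*pi/16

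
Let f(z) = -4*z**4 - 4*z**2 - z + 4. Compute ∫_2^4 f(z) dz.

By the power rule, an antiderivative is F(z) = -4*z**5/5 - 4*z**3/3 - z**2/2 + 4*z.
Then F(4) - F(2) = (-13448/15) - (-454/15) = -12994/15.

-12994/15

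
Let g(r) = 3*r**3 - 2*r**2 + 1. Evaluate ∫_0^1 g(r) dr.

By the power rule, an antiderivative is F(r) = 3*r**4/4 - 2*r**3/3 + r.
Then F(1) - F(0) = (13/12) - (0) = 13/12.

13/12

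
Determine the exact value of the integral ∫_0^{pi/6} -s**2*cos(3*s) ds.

Integrate by parts twice (u = s^2, dv = -cos(3*s) ds).
An antiderivative is F(s) = -s**2*sin(3*s)/3 - 2*s*cos(3*s)/9 + 2*sin(3*s)/27.
Then F(pi/6) - F(0) = (2/27 - pi**2/108) - (0) = 2/27 - pi**2/108.

2/27 - pi**2/108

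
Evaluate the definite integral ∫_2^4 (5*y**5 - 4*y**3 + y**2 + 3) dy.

9434/3

By the power rule, an antiderivative is F(y) = 5*y**6/6 - y**4 + y**3/3 + 3*y.
Then F(4) - F(2) = (9572/3) - (46) = 9434/3.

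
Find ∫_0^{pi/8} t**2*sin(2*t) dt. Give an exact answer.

-1/4 - sqrt(2)*pi**2/256 + sqrt(2)*pi/32 + sqrt(2)/8

Integrate by parts twice (u = t^2, dv = sin(2*t) dt).
An antiderivative is F(t) = -t**2*cos(2*t)/2 + t*sin(2*t)/2 + cos(2*t)/4.
Then F(pi/8) - F(0) = (sqrt(2)*(-pi**2 + 8*pi + 32)/256) - (1/4) = -1/4 - sqrt(2)*pi**2/256 + sqrt(2)*pi/32 + sqrt(2)/8.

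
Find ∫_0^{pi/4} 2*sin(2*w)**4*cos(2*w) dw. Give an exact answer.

1/5

Let u = sin(2*w), so du = 2*cos(2*w) dw. When w = 0, u = 0; when w = pi/4, u = 1.
The integral becomes ∫ u**4 du from 0 to 1, with antiderivative u**5/5.
Back in w: F(w) = sin(2*w)**5/5.
Then F(pi/4) - F(0) = (1/5) - (0) = 1/5.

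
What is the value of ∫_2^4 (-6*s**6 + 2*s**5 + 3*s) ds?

By the power rule, an antiderivative is F(s) = -6*s**7/7 + s**6/3 + 3*s**2/2.
Then F(4) - F(2) = (-265736/21) - (-1730/21) = -88002/7.

-88002/7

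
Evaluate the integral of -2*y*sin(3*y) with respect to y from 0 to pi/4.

sqrt(2)*(-3*pi - 4)/36

Integrate by parts once (u = y, dv = -2*sin(3*y) dy).
An antiderivative is F(y) = 2*y*cos(3*y)/3 - 2*sin(3*y)/9.
Then F(pi/4) - F(0) = (sqrt(2)*(-3*pi - 4)/36) - (0) = sqrt(2)*(-3*pi - 4)/36.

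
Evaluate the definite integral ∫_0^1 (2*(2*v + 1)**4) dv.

242/5

Let u = 2*v + 1, so du = 2 dv. When v = 0, u = 1; when v = 1, u = 3.
The integral becomes ∫ u**4 du from 1 to 3, with antiderivative u**5/5.
Back in v: F(v) = (2*v + 1)**5/5.
Then F(1) - F(0) = (243/5) - (1/5) = 242/5.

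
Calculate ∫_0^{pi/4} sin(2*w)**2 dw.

Use the identity sin^2(2*w) = (1 - cos(4*w))/2.
An antiderivative is F(w) = w/2 - sin(4*w)/8.
Then F(pi/4) - F(0) = (pi/8) - (0) = pi/8.

pi/8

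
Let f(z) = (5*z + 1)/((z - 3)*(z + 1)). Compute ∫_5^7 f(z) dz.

log(64/3)

Factor the denominator: z**2 - 2*z - 3 = (z + 1)(z - 3).
Partial fractions: (5*z + 1)/((z - 3)*(z + 1)) = 1/(z + 1) + 4/(z - 3).
An antiderivative is F(z) = 4*log(z - 3) + log(z + 1).
Then F(7) - F(5) = (11*log(2)) - (log(96)) = log(64/3).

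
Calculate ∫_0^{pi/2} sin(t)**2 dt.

pi/4

Use the identity sin^2(t) = (1 - cos(2*t))/2.
An antiderivative is F(t) = t/2 - sin(2*t)/4.
Then F(pi/2) - F(0) = (pi/4) - (0) = pi/4.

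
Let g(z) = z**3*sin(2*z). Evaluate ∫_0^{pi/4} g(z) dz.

-3/8 + 3*pi**2/64

Integrate by parts 3 times (u = z^3, dv = sin(2*z) dz).
An antiderivative is F(z) = -z**3*cos(2*z)/2 + 3*z**2*sin(2*z)/4 + 3*z*cos(2*z)/4 - 3*sin(2*z)/8.
Then F(pi/4) - F(0) = (-3/8 + 3*pi**2/64) - (0) = -3/8 + 3*pi**2/64.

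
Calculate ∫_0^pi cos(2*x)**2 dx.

pi/2

Use the identity cos^2(2*x) = (1 + cos(4*x))/2.
An antiderivative is F(x) = x/2 + sin(4*x)/8.
Then F(pi) - F(0) = (pi/2) - (0) = pi/2.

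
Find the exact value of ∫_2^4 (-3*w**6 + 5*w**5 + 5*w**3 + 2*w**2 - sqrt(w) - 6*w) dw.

-23176/7 + 4*sqrt(2)/3

By the power rule, an antiderivative is F(w) = -3*w**7/7 + 5*w**6/6 + 5*w**4/4 - 2*w**(3/2)/3 + 2*w**3/3 - 3*w**2.
Then F(4) - F(2) = (-69280/21) - (248/21 - 4*sqrt(2)/3) = -23176/7 + 4*sqrt(2)/3.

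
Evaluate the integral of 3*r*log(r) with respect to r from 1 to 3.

-6 + 27*log(3)/2

Integrate by parts once (u = ln r, dv = 3*r dr).
An antiderivative is F(r) = 3*r**2*(2*log(r) - 1)/4.
Then F(3) - F(1) = (-27/4 + 27*log(3)/2) - (-3/4) = -6 + 27*log(3)/2.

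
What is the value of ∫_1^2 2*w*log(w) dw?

Integrate by parts once (u = ln w, dv = 2*w dw).
An antiderivative is F(w) = w**2*(2*log(w) - 1)/2.
Then F(2) - F(1) = (-2 + log(16)) - (-1/2) = -3/2 + log(16).

-3/2 + log(16)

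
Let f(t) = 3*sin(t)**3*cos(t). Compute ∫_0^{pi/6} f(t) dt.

Let u = sin(t), so du = cos(t) dt. When t = 0, u = 0; when t = pi/6, u = 1/2.
The integral becomes 3·∫ u**3 du from 0 to 1/2, with antiderivative 3*u**4/4.
Back in t: F(t) = 3*sin(t)**4/4.
Then F(pi/6) - F(0) = (3/64) - (0) = 3/64.

3/64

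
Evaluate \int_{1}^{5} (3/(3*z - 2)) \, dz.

log(13)

An antiderivative is F(z) = log(3*z - 2).
Then F(5) - F(1) = (log(13)) - (0) = log(13).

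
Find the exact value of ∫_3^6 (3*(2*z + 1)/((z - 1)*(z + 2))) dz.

log(64)

Factor the denominator: z**2 + z - 2 = (z + 2)(z - 1).
Partial fractions: 3*(2*z + 1)/((z - 1)*(z + 2)) = 3/(z + 2) + 3/(z - 1).
An antiderivative is F(z) = 3*log(z - 1) + 3*log(z + 2).
Then F(6) - F(3) = (3*log(5) + 9*log(2)) - (3*log(2) + 3*log(5)) = log(64).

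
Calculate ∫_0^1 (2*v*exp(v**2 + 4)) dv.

-exp(4) + exp(5)

Let u = v**2 + 4, so du = 2*v dv. When v = 0, u = 4; when v = 1, u = 5.
The integral becomes ∫ exp(u) du from 4 to 5, with antiderivative exp(u).
Back in v: F(v) = exp(v**2 + 4).
Then F(1) - F(0) = (exp(5)) - (exp(4)) = -exp(4) + exp(5).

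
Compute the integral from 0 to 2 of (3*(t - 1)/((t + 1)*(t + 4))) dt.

Factor the denominator: t**2 + 5*t + 4 = (t + 4)(t + 1).
Partial fractions: 3*(t - 1)/((t + 1)*(t + 4)) = 5/(t + 4) - 2/(t + 1).
An antiderivative is F(t) = -2*log(t + 1) + 5*log(t + 4).
Then F(2) - F(0) = (3*log(3) + 5*log(2)) - (10*log(2)) = log(27/32).

log(27/32)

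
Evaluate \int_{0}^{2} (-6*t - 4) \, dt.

By the power rule, an antiderivative is F(t) = -3*t**2 - 4*t.
Then F(2) - F(0) = (-20) - (0) = -20.

-20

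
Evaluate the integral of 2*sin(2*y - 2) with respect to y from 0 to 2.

0

Let u = 2*y - 2, so du = 2 dy. When y = 0, u = -2; when y = 2, u = 2.
The integral becomes ∫ sin(u) du from -2 to 2, with antiderivative -cos(u).
Back in y: F(y) = -cos(2*y - 2).
Then F(2) - F(0) = (-cos(2)) - (-cos(2)) = 0.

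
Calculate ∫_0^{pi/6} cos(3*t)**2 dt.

Use the identity cos^2(3*t) = (1 + cos(6*t))/2.
An antiderivative is F(t) = t/2 + sin(6*t)/12.
Then F(pi/6) - F(0) = (pi/12) - (0) = pi/12.

pi/12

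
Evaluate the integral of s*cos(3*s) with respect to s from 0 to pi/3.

-2/9

Integrate by parts once (u = s, dv = cos(3*s) ds).
An antiderivative is F(s) = s*sin(3*s)/3 + cos(3*s)/9.
Then F(pi/3) - F(0) = (-1/9) - (1/9) = -2/9.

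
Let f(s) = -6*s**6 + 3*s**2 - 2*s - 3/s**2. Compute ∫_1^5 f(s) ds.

-2340304/35

By the power rule, an antiderivative is F(s) = -6*s**7/7 + s**3 - s**2 + 3/s.
Then F(5) - F(1) = (-2340229/35) - (15/7) = -2340304/35.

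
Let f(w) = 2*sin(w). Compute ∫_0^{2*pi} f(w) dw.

0

An antiderivative is F(w) = -2*cos(w).
Then F(2*pi) - F(0) = (-2) - (-2) = 0.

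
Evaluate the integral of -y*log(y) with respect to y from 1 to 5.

Integrate by parts once (u = ln y, dv = -y dy).
An antiderivative is F(y) = -y**2*(2*log(y) - 1)/4.
Then F(5) - F(1) = (25/4 - 25*log(5)/2) - (1/4) = 6 - 25*log(5)/2.

6 - 25*log(5)/2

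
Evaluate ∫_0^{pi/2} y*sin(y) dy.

1

Integrate by parts once (u = y, dv = sin(y) dy).
An antiderivative is F(y) = -y*cos(y) + sin(y).
Then F(pi/2) - F(0) = (1) - (0) = 1.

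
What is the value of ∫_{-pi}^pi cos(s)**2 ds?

Use the identity cos^2(s) = (1 + cos(2*s))/2.
An antiderivative is F(s) = s/2 + sin(2*s)/4.
Then F(pi) - F(-pi) = (pi/2) - (-pi/2) = pi.

pi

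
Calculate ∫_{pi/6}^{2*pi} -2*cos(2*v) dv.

An antiderivative is F(v) = -sin(2*v).
Then F(2*pi) - F(pi/6) = (0) - (-sqrt(3)/2) = sqrt(3)/2.

sqrt(3)/2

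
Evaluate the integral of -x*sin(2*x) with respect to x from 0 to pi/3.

Integrate by parts once (u = x, dv = -sin(2*x) dx).
An antiderivative is F(x) = x*cos(2*x)/2 - sin(2*x)/4.
Then F(pi/3) - F(0) = (-pi/12 - sqrt(3)/8) - (0) = -pi/12 - sqrt(3)/8.

-pi/12 - sqrt(3)/8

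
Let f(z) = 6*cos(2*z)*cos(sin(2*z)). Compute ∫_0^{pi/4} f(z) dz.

3*sin(1)

Let u = sin(2*z), so du = 2*cos(2*z) dz. When z = 0, u = 0; when z = pi/4, u = 1.
The integral becomes 3·∫ cos(u) du from 0 to 1, with antiderivative 3*sin(u).
Back in z: F(z) = 3*sin(sin(2*z)).
Then F(pi/4) - F(0) = (3*sin(1)) - (0) = 3*sin(1).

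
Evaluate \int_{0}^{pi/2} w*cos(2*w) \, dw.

-1/2

Integrate by parts once (u = w, dv = cos(2*w) dw).
An antiderivative is F(w) = w*sin(2*w)/2 + cos(2*w)/4.
Then F(pi/2) - F(0) = (-1/4) - (1/4) = -1/2.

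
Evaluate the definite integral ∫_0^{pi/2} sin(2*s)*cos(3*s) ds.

-2/5

Use the identity sin(2*s)cos(3*s) = [sin(5*s) + sin(-s)]/2.
An antiderivative is F(s) = cos(s)/2 - cos(5*s)/10.
Then F(pi/2) - F(0) = (0) - (2/5) = -2/5.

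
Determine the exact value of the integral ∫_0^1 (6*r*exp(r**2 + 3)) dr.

-3*(1 - exp(1))*exp(3)

Let u = r**2 + 3, so du = 2*r dr. When r = 0, u = 3; when r = 1, u = 4.
The integral becomes 3·∫ exp(u) du from 3 to 4, with antiderivative 3*exp(u).
Back in r: F(r) = 3*exp(r**2 + 3).
Then F(1) - F(0) = (3*exp(4)) - (3*exp(3)) = -3*(1 - exp(1))*exp(3).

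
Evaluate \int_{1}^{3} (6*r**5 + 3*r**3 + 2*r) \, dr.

By the power rule, an antiderivative is F(r) = r**6 + 3*r**4/4 + r**2.
Then F(3) - F(1) = (3195/4) - (11/4) = 796.

796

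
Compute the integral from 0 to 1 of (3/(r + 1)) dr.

log(8)

An antiderivative is F(r) = 3*log(r + 1).
Then F(1) - F(0) = (log(8)) - (0) = log(8).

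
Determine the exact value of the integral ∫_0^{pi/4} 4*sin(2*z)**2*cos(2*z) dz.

Let u = sin(2*z), so du = 2*cos(2*z) dz. When z = 0, u = 0; when z = pi/4, u = 1.
The integral becomes 2·∫ u**2 du from 0 to 1, with antiderivative 2*u**3/3.
Back in z: F(z) = 2*sin(2*z)**3/3.
Then F(pi/4) - F(0) = (2/3) - (0) = 2/3.

2/3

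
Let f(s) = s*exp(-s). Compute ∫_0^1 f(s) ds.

Integrate by parts once (u = s, dv = exp(-s) ds).
An antiderivative is F(s) = (-s - 1)*exp(-s).
Then F(1) - F(0) = (-2*exp(-1)) - (-1) = 1 - 2*exp(-1).

1 - 2*exp(-1)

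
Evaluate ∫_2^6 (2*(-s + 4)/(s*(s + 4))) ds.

-4*log(5) + 6*log(3)

Factor the denominator: s**2 + 4*s = (s + 4)s.
Partial fractions: 2*(-s + 4)/(s*(s + 4)) = -4/(s + 4) + 2/s.
An antiderivative is F(s) = 2*log(s) - 4*log(s + 4).
Then F(6) - F(2) = (-4*log(5) - 2*log(2) + 2*log(3)) - (-4*log(3) - 2*log(2)) = -4*log(5) + 6*log(3).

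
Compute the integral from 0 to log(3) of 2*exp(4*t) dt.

Let u = exp(t), so du = exp(t) dt. When t = 0, u = 1; when t = log(3), u = 3.
The integral becomes 2·∫ u**3 du from 1 to 3, with antiderivative u**4/2.
Back in t: F(t) = exp(4*t)/2.
Then F(log(3)) - F(0) = (81/2) - (1/2) = 40.

40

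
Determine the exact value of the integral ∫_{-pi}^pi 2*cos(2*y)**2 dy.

Use the identity cos^2(2*y) = (1 + cos(4*y))/2.
An antiderivative is F(y) = y + sin(4*y)/4.
Then F(pi) - F(-pi) = (pi) - (-pi) = 2*pi.

2*pi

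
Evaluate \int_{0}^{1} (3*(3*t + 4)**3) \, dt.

2145/4

Let u = 3*t + 4, so du = 3 dt. When t = 0, u = 4; when t = 1, u = 7.
The integral becomes ∫ u**3 du from 4 to 7, with antiderivative u**4/4.
Back in t: F(t) = (3*t + 4)**4/4.
Then F(1) - F(0) = (2401/4) - (64) = 2145/4.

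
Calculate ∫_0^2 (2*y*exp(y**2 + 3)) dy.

-exp(3) + exp(7)

Let u = y**2 + 3, so du = 2*y dy. When y = 0, u = 3; when y = 2, u = 7.
The integral becomes ∫ exp(u) du from 3 to 7, with antiderivative exp(u).
Back in y: F(y) = exp(y**2 + 3).
Then F(2) - F(0) = (exp(7)) - (exp(3)) = -exp(3) + exp(7).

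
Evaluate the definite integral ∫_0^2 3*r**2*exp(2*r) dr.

-3/4 + 15*exp(4)/4

Integrate by parts twice (u = r^2, dv = 3*exp(2*r) dr).
An antiderivative is F(r) = (6*r**2 - 6*r + 3)*exp(2*r)/4.
Then F(2) - F(0) = (15*exp(4)/4) - (3/4) = -3/4 + 15*exp(4)/4.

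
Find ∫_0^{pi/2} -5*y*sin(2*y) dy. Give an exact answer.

Integrate by parts once (u = y, dv = -5*sin(2*y) dy).
An antiderivative is F(y) = 5*y*cos(2*y)/2 - 5*sin(2*y)/4.
Then F(pi/2) - F(0) = (-5*pi/4) - (0) = -5*pi/4.

-5*pi/4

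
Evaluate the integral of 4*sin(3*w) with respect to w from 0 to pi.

An antiderivative is F(w) = -4*cos(3*w)/3.
Then F(pi) - F(0) = (4/3) - (-4/3) = 8/3.

8/3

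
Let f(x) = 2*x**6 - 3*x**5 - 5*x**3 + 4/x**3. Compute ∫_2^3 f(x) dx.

44053/252

By the power rule, an antiderivative is F(x) = 2*x**7/7 - x**6/2 - 5*x**4/4 - 2/x**2.
Then F(3) - F(2) = (40039/252) - (-223/14) = 44053/252.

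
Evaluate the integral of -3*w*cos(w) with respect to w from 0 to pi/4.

-3*sqrt(2)/2 - 3*sqrt(2)*pi/8 + 3

Integrate by parts once (u = w, dv = -3*cos(w) dw).
An antiderivative is F(w) = -3*w*sin(w) - 3*cos(w).
Then F(pi/4) - F(0) = (3*sqrt(2)*(-4 - pi)/8) - (-3) = -3*sqrt(2)/2 - 3*sqrt(2)*pi/8 + 3.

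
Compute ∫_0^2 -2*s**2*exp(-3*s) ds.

-4/27 + 100*exp(-6)/27

Integrate by parts twice (u = s^2, dv = -2*exp(-3*s) ds).
An antiderivative is F(s) = (18*s**2 + 12*s + 4)*exp(-3*s)/27.
Then F(2) - F(0) = (100*exp(-6)/27) - (4/27) = -4/27 + 100*exp(-6)/27.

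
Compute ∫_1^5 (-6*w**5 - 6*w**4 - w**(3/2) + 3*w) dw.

-96682/5 - 10*sqrt(5)

By the power rule, an antiderivative is F(w) = -w**6 - 2*w**(5/2)/5 - 6*w**5/5 + 3*w**2/2.
Then F(5) - F(1) = (-38675/2 - 10*sqrt(5)) - (-11/10) = -96682/5 - 10*sqrt(5).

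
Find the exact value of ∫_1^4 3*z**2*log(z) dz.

Integrate by parts once (u = ln z, dv = 3*z**2 dz).
An antiderivative is F(z) = z**3*(3*log(z) - 1)/3.
Then F(4) - F(1) = (-64/3 + 128*log(2)) - (-1/3) = -21 + 128*log(2).

-21 + 128*log(2)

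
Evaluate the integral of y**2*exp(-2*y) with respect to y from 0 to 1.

Integrate by parts twice (u = y^2, dv = exp(-2*y) dy).
An antiderivative is F(y) = (-2*y**2 - 2*y - 1)*exp(-2*y)/4.
Then F(1) - F(0) = (-5*exp(-2)/4) - (-1/4) = (-5 + exp(2))*exp(-2)/4.

(-5 + exp(2))*exp(-2)/4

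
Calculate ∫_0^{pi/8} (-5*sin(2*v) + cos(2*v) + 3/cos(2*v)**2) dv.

-1 + 3*sqrt(2)/2

An antiderivative is F(v) = sin(2*v)/2 + 5*cos(2*v)/2 + 3*tan(2*v)/2.
Then F(pi/8) - F(0) = (3/2 + 3*sqrt(2)/2) - (5/2) = -1 + 3*sqrt(2)/2.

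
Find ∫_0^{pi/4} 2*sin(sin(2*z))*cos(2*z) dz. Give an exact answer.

1 - cos(1)

Let u = sin(2*z), so du = 2*cos(2*z) dz. When z = 0, u = 0; when z = pi/4, u = 1.
The integral becomes ∫ sin(u) du from 0 to 1, with antiderivative -cos(u).
Back in z: F(z) = -cos(sin(2*z)).
Then F(pi/4) - F(0) = (-cos(1)) - (-1) = 1 - cos(1).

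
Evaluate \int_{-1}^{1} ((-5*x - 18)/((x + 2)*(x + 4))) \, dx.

Factor the denominator: x**2 + 6*x + 8 = (x + 4)(x + 2).
Partial fractions: (-5*x - 18)/((x + 2)*(x + 4)) = -1/(x + 4) - 4/(x + 2).
An antiderivative is F(x) = -4*log(x + 2) - log(x + 4).
Then F(1) - F(-1) = (-4*log(3) - log(5)) - (-log(3)) = -3*log(3) - log(5).

-3*log(3) - log(5)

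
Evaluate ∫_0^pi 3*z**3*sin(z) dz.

3*pi*(-6 + pi**2)

Integrate by parts 3 times (u = z^3, dv = 3*sin(z) dz).
An antiderivative is F(z) = -3*z**3*cos(z) + 9*z**2*sin(z) + 18*z*cos(z) - 18*sin(z).
Then F(pi) - F(0) = (3*pi*(-6 + pi**2)) - (0) = 3*pi*(-6 + pi**2).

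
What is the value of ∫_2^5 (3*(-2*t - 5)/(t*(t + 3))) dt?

-4*log(5) + 2*log(2)

Factor the denominator: t**2 + 3*t = (t + 3)t.
Partial fractions: 3*(-2*t - 5)/(t*(t + 3)) = -1/(t + 3) - 5/t.
An antiderivative is F(t) = -5*log(t) - log(t + 3).
Then F(5) - F(2) = (-5*log(5) - 3*log(2)) - (-5*log(2) - log(5)) = -4*log(5) + 2*log(2).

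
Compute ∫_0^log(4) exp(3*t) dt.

Let u = exp(t), so du = exp(t) dt. When t = 0, u = 1; when t = log(4), u = 4.
The integral becomes ∫ u**2 du from 1 to 4, with antiderivative u**3/3.
Back in t: F(t) = exp(3*t)/3.
Then F(log(4)) - F(0) = (64/3) - (1/3) = 21.

21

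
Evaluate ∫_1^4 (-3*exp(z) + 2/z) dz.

-3*exp(4) + log(16) + 3*exp(1)

An antiderivative is F(z) = -3*exp(z) + 2*log(z).
Then F(4) - F(1) = (-3*exp(4) + log(16)) - (-3*exp(1)) = -3*exp(4) + log(16) + 3*exp(1).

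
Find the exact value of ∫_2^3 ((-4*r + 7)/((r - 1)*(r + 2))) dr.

Factor the denominator: r**2 + r - 2 = (r + 2)(r - 1).
Partial fractions: (-4*r + 7)/((r - 1)*(r + 2)) = -5/(r + 2) + 1/(r - 1).
An antiderivative is F(r) = log(r - 1) - 5*log(r + 2).
Then F(3) - F(2) = (-5*log(5) + log(2)) - (-10*log(2)) = -5*log(5) + 11*log(2).

-5*log(5) + 11*log(2)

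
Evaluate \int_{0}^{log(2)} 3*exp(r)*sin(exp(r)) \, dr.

Let u = exp(r), so du = exp(r) dr. When r = 0, u = 1; when r = log(2), u = 2.
The integral becomes 3·∫ sin(u) du from 1 to 2, with antiderivative -3*cos(u).
Back in r: F(r) = -3*cos(exp(r)).
Then F(log(2)) - F(0) = (-3*cos(2)) - (-3*cos(1)) = -3*cos(2) + 3*cos(1).

-3*cos(2) + 3*cos(1)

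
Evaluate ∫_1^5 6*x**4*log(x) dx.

-18744/25 + 3750*log(5)

Integrate by parts once (u = ln x, dv = 6*x**4 dx).
An antiderivative is F(x) = 6*x**5*(5*log(x) - 1)/25.
Then F(5) - F(1) = (-750 + 3750*log(5)) - (-6/25) = -18744/25 + 3750*log(5).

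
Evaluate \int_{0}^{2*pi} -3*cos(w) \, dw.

0

An antiderivative is F(w) = -3*sin(w).
Then F(2*pi) - F(0) = (0) - (0) = 0.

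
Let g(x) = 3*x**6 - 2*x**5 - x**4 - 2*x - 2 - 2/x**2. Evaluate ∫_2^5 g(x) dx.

By the power rule, an antiderivative is F(x) = 3*x**7/7 - x**6/3 - x**5/5 - x**2 - 2*x + 2/x.
Then F(5) - F(2) = (2899492/105) - (2113/105) = 965793/35.

965793/35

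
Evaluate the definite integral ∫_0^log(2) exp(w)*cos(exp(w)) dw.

Let u = exp(w), so du = exp(w) dw. When w = 0, u = 1; when w = log(2), u = 2.
The integral becomes ∫ cos(u) du from 1 to 2, with antiderivative sin(u).
Back in w: F(w) = sin(exp(w)).
Then F(log(2)) - F(0) = (sin(2)) - (sin(1)) = -sin(1) + sin(2).

-sin(1) + sin(2)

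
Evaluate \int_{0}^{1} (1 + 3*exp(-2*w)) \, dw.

An antiderivative is F(w) = w - 3*exp(-2*w)/2.
Then F(1) - F(0) = (1 - 3*exp(-2)/2) - (-3/2) = 5/2 - 3*exp(-2)/2.

5/2 - 3*exp(-2)/2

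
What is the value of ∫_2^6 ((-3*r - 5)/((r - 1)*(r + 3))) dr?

Factor the denominator: r**2 + 2*r - 3 = (r + 3)(r - 1).
Partial fractions: (-3*r - 5)/((r - 1)*(r + 3)) = -1/(r + 3) - 2/(r - 1).
An antiderivative is F(r) = -2*log(r - 1) - log(r + 3).
Then F(6) - F(2) = (-2*log(5) - 2*log(3)) - (-log(5)) = -log(45).

-log(45)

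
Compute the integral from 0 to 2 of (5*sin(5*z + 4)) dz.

Let u = 5*z + 4, so du = 5 dz. When z = 0, u = 4; when z = 2, u = 14.
The integral becomes ∫ sin(u) du from 4 to 14, with antiderivative -cos(u).
Back in z: F(z) = -cos(5*z + 4).
Then F(2) - F(0) = (-cos(14)) - (-cos(4)) = cos(4) - cos(14).

cos(4) - cos(14)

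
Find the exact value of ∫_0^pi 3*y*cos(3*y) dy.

Integrate by parts once (u = y, dv = 3*cos(3*y) dy).
An antiderivative is F(y) = y*sin(3*y) + cos(3*y)/3.
Then F(pi) - F(0) = (-1/3) - (1/3) = -2/3.

-2/3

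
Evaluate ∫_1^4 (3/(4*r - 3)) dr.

3*log(13)/4

An antiderivative is F(r) = 3*log(4*r - 3)/4.
Then F(4) - F(1) = (3*log(13)/4) - (0) = 3*log(13)/4.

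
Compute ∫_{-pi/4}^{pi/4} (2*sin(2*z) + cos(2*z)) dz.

An antiderivative is F(z) = sin(2*z)/2 - cos(2*z).
Then F(pi/4) - F(-pi/4) = (1/2) - (-1/2) = 1.

1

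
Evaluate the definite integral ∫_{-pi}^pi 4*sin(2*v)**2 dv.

4*pi

Use the identity sin^2(2*v) = (1 - cos(4*v))/2.
An antiderivative is F(v) = 2*v - sin(4*v)/2.
Then F(pi) - F(-pi) = (2*pi) - (-2*pi) = 4*pi.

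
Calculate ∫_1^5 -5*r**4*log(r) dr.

3124/5 - 3125*log(5)

Integrate by parts once (u = ln r, dv = -5*r**4 dr).
An antiderivative is F(r) = -r**5*(5*log(r) - 1)/5.
Then F(5) - F(1) = (625 - 3125*log(5)) - (1/5) = 3124/5 - 3125*log(5).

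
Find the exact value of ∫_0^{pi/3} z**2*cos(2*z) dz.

Integrate by parts twice (u = z^2, dv = cos(2*z) dz).
An antiderivative is F(z) = z**2*sin(2*z)/2 + z*cos(2*z)/2 - sin(2*z)/4.
Then F(pi/3) - F(0) = (-pi/12 - sqrt(3)/8 + sqrt(3)*pi**2/36) - (0) = -pi/12 - sqrt(3)/8 + sqrt(3)*pi**2/36.

-pi/12 - sqrt(3)/8 + sqrt(3)*pi**2/36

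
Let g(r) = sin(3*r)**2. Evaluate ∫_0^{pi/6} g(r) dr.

pi/12

Use the identity sin^2(3*r) = (1 - cos(6*r))/2.
An antiderivative is F(r) = r/2 - sin(6*r)/12.
Then F(pi/6) - F(0) = (pi/12) - (0) = pi/12.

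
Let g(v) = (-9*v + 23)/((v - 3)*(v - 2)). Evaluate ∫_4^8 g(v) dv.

-4*log(5) - 5*log(3)

Factor the denominator: v**2 - 5*v + 6 = (v - 2)(v - 3).
Partial fractions: (-9*v + 23)/((v - 3)*(v - 2)) = -5/(v - 2) - 4/(v - 3).
An antiderivative is F(v) = -4*log(v - 3) - 5*log(v - 2).
Then F(8) - F(4) = (-4*log(5) - 5*log(3) - 5*log(2)) - (-log(32)) = -4*log(5) - 5*log(3).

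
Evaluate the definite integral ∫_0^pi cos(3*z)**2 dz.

pi/2

Use the identity cos^2(3*z) = (1 + cos(6*z))/2.
An antiderivative is F(z) = z/2 + sin(6*z)/12.
Then F(pi) - F(0) = (pi/2) - (0) = pi/2.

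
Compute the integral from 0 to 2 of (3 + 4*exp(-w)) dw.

10 - 4*exp(-2)

An antiderivative is F(w) = 3*w - 4*exp(-w).
Then F(2) - F(0) = (6 - 4*exp(-2)) - (-4) = 10 - 4*exp(-2).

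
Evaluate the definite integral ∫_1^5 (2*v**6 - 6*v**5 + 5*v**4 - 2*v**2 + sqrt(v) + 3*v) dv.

10*sqrt(5)/3 + 205250/21

By the power rule, an antiderivative is F(v) = 2*v**7/7 - v**6 + v**5 + 2*v**(3/2)/3 - 2*v**3/3 + 3*v**2/2.
Then F(5) - F(1) = (10*sqrt(5)/3 + 410575/42) - (25/14) = 10*sqrt(5)/3 + 205250/21.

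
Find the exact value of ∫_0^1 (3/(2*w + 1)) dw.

3*log(3)/2

An antiderivative is F(w) = 3*log(2*w + 1)/2.
Then F(1) - F(0) = (3*log(3)/2) - (0) = 3*log(3)/2.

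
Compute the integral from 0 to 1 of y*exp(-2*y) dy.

(-3 + exp(2))*exp(-2)/4

Integrate by parts once (u = y, dv = exp(-2*y) dy).
An antiderivative is F(y) = (-2*y - 1)*exp(-2*y)/4.
Then F(1) - F(0) = (-3*exp(-2)/4) - (-1/4) = (-3 + exp(2))*exp(-2)/4.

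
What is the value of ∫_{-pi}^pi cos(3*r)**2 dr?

pi

Use the identity cos^2(3*r) = (1 + cos(6*r))/2.
An antiderivative is F(r) = r/2 + sin(6*r)/12.
Then F(pi) - F(-pi) = (pi/2) - (-pi/2) = pi.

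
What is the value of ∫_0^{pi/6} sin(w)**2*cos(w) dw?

Let u = sin(w), so du = cos(w) dw. When w = 0, u = 0; when w = pi/6, u = 1/2.
The integral becomes ∫ u**2 du from 0 to 1/2, with antiderivative u**3/3.
Back in w: F(w) = sin(w)**3/3.
Then F(pi/6) - F(0) = (1/24) - (0) = 1/24.

1/24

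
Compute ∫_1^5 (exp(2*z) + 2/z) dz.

An antiderivative is F(z) = exp(2*z)/2 + 2*log(z).
Then F(5) - F(1) = (log(25) + exp(10)/2) - (exp(2)/2) = -exp(2)/2 + log(25) + exp(10)/2.

-exp(2)/2 + log(25) + exp(10)/2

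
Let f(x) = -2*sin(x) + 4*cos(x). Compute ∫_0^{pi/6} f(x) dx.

sqrt(3)

An antiderivative is F(x) = 4*sin(x) + 2*cos(x).
Then F(pi/6) - F(0) = (sqrt(3) + 2) - (2) = sqrt(3).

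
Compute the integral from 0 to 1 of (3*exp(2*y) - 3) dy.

-9/2 + 3*exp(2)/2

An antiderivative is F(y) = 3*exp(2*y)/2 - 3*y.
Then F(1) - F(0) = (-3 + 3*exp(2)/2) - (3/2) = -9/2 + 3*exp(2)/2.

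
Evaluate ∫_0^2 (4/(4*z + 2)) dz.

Let u = 4*z + 2, so du = 4 dz. When z = 0, u = 2; when z = 2, u = 10.
The integral becomes ∫ 1/u du from 2 to 10, with antiderivative log(u).
Back in z: F(z) = log(4*z + 2).
Then F(2) - F(0) = (log(10)) - (log(2)) = log(5).

log(5)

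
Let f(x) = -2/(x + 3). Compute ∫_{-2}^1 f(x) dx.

An antiderivative is F(x) = -2*log(x + 3).
Then F(1) - F(-2) = (-log(16)) - (0) = -log(16).

-log(16)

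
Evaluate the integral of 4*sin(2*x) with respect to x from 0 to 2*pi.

0

An antiderivative is F(x) = -2*cos(2*x).
Then F(2*pi) - F(0) = (-2) - (-2) = 0.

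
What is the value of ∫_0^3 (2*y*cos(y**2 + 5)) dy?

Let u = y**2 + 5, so du = 2*y dy. When y = 0, u = 5; when y = 3, u = 14.
The integral becomes ∫ cos(u) du from 5 to 14, with antiderivative sin(u).
Back in y: F(y) = sin(y**2 + 5).
Then F(3) - F(0) = (sin(14)) - (sin(5)) = -sin(5) + sin(14).

-sin(5) + sin(14)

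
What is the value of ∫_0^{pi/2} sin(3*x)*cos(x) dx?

Use the identity sin(3*x)cos(x) = [sin(4*x) + sin(2*x)]/2.
An antiderivative is F(x) = -cos(2*x)/4 - cos(4*x)/8.
Then F(pi/2) - F(0) = (1/8) - (-3/8) = 1/2.

1/2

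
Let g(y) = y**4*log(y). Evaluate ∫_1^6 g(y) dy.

-311 + 7776*log(6)/5

Integrate by parts once (u = ln y, dv = y**4 dy).
An antiderivative is F(y) = y**5*(5*log(y) - 1)/25.
Then F(6) - F(1) = (-7776/25 + 7776*log(6)/5) - (-1/25) = -311 + 7776*log(6)/5.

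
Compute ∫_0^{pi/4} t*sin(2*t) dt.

1/4

Integrate by parts once (u = t, dv = sin(2*t) dt).
An antiderivative is F(t) = -t*cos(2*t)/2 + sin(2*t)/4.
Then F(pi/4) - F(0) = (1/4) - (0) = 1/4.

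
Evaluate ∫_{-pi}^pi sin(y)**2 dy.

pi

Use the identity sin^2(y) = (1 - cos(2*y))/2.
An antiderivative is F(y) = y/2 - sin(2*y)/4.
Then F(pi) - F(-pi) = (pi/2) - (-pi/2) = pi.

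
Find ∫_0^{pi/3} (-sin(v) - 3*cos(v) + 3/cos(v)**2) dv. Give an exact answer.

-1/2 + 3*sqrt(3)/2

An antiderivative is F(v) = -3*sin(v) + cos(v) + 3*tan(v).
Then F(pi/3) - F(0) = (1/2 + 3*sqrt(3)/2) - (1) = -1/2 + 3*sqrt(3)/2.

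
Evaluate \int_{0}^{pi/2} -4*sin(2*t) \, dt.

An antiderivative is F(t) = 2*cos(2*t).
Then F(pi/2) - F(0) = (-2) - (2) = -4.

-4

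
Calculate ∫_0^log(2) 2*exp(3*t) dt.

Let u = exp(t), so du = exp(t) dt. When t = 0, u = 1; when t = log(2), u = 2.
The integral becomes 2·∫ u**2 du from 1 to 2, with antiderivative 2*u**3/3.
Back in t: F(t) = 2*exp(3*t)/3.
Then F(log(2)) - F(0) = (16/3) - (2/3) = 14/3.

14/3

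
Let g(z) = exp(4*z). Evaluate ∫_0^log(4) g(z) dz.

Let u = exp(z), so du = exp(z) dz. When z = 0, u = 1; when z = log(4), u = 4.
The integral becomes ∫ u**3 du from 1 to 4, with antiderivative u**4/4.
Back in z: F(z) = exp(4*z)/4.
Then F(log(4)) - F(0) = (64) - (1/4) = 255/4.

255/4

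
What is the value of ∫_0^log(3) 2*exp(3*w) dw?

Let u = exp(w), so du = exp(w) dw. When w = 0, u = 1; when w = log(3), u = 3.
The integral becomes 2·∫ u**2 du from 1 to 3, with antiderivative 2*u**3/3.
Back in w: F(w) = 2*exp(3*w)/3.
Then F(log(3)) - F(0) = (18) - (2/3) = 52/3.

52/3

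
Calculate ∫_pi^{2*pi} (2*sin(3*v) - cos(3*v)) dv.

-4/3

An antiderivative is F(v) = -sin(3*v)/3 - 2*cos(3*v)/3.
Then F(2*pi) - F(pi) = (-2/3) - (2/3) = -4/3.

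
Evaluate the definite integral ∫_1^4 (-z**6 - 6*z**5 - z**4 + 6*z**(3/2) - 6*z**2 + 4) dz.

By the power rule, an antiderivative is F(z) = -z**7/7 - z**6 + 12*z**(5/2)/5 - z**5/5 - 2*z**3 + 4*z.
Then F(4) - F(1) = (-46736/7) - (107/35) = -233787/35.

-233787/35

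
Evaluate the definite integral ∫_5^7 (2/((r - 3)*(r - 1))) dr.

Factor the denominator: r**2 - 4*r + 3 = (r - 1)(r - 3).
Partial fractions: 2/((r - 3)*(r - 1)) = -1/(r - 1) + 1/(r - 3).
An antiderivative is F(r) = log(r - 3) - log(r - 1).
Then F(7) - F(5) = (log(2/3)) - (-log(2)) = log(4/3).

log(4/3)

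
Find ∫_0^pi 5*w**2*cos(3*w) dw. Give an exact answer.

-10*pi/9

Integrate by parts twice (u = w^2, dv = 5*cos(3*w) dw).
An antiderivative is F(w) = 5*w**2*sin(3*w)/3 + 10*w*cos(3*w)/9 - 10*sin(3*w)/27.
Then F(pi) - F(0) = (-10*pi/9) - (0) = -10*pi/9.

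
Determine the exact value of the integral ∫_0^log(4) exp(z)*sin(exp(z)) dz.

cos(1) - cos(4)

Let u = exp(z), so du = exp(z) dz. When z = 0, u = 1; when z = log(4), u = 4.
The integral becomes ∫ sin(u) du from 1 to 4, with antiderivative -cos(u).
Back in z: F(z) = -cos(exp(z)).
Then F(log(4)) - F(0) = (-cos(4)) - (-cos(1)) = cos(1) - cos(4).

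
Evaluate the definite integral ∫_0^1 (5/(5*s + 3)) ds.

Let u = 5*s + 3, so du = 5 ds. When s = 0, u = 3; when s = 1, u = 8.
The integral becomes ∫ 1/u du from 3 to 8, with antiderivative log(u).
Back in s: F(s) = log(5*s + 3).
Then F(1) - F(0) = (log(8)) - (log(3)) = log(8/3).

log(8/3)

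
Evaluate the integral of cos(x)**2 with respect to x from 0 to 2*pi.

pi

Use the identity cos^2(x) = (1 + cos(2*x))/2.
An antiderivative is F(x) = x/2 + sin(2*x)/4.
Then F(2*pi) - F(0) = (pi) - (0) = pi.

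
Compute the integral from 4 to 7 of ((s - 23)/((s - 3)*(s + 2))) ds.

-13*log(2) + 5*log(3)

Factor the denominator: s**2 - s - 6 = (s + 2)(s - 3).
Partial fractions: (s - 23)/((s - 3)*(s + 2)) = 5/(s + 2) - 4/(s - 3).
An antiderivative is F(s) = -4*log(s - 3) + 5*log(s + 2).
Then F(7) - F(4) = (-8*log(2) + 10*log(3)) - (5*log(2) + 5*log(3)) = -13*log(2) + 5*log(3).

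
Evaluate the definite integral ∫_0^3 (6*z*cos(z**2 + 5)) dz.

-3*sin(5) + 3*sin(14)

Let u = z**2 + 5, so du = 2*z dz. When z = 0, u = 5; when z = 3, u = 14.
The integral becomes 3·∫ cos(u) du from 5 to 14, with antiderivative 3*sin(u).
Back in z: F(z) = 3*sin(z**2 + 5).
Then F(3) - F(0) = (3*sin(14)) - (3*sin(5)) = -3*sin(5) + 3*sin(14).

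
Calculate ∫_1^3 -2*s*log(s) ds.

4 - 9*log(3)

Integrate by parts once (u = ln s, dv = -2*s ds).
An antiderivative is F(s) = -s**2*(2*log(s) - 1)/2.
Then F(3) - F(1) = (9/2 - 9*log(3)) - (1/2) = 4 - 9*log(3).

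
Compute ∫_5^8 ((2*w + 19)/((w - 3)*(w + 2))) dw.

Factor the denominator: w**2 - w - 6 = (w + 2)(w - 3).
Partial fractions: (2*w + 19)/((w - 3)*(w + 2)) = -3/(w + 2) + 5/(w - 3).
An antiderivative is F(w) = 5*log(w - 3) - 3*log(w + 2).
Then F(8) - F(5) = (log(25/8)) - (-3*log(7) + 5*log(2)) = -8*log(2) + 2*log(5) + 3*log(7).

-8*log(2) + 2*log(5) + 3*log(7)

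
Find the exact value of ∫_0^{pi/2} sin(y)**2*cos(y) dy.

Let u = sin(y), so du = cos(y) dy. When y = 0, u = 0; when y = pi/2, u = 1.
The integral becomes ∫ u**2 du from 0 to 1, with antiderivative u**3/3.
Back in y: F(y) = sin(y)**3/3.
Then F(pi/2) - F(0) = (1/3) - (0) = 1/3.

1/3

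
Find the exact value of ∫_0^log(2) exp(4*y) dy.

Let u = exp(y), so du = exp(y) dy. When y = 0, u = 1; when y = log(2), u = 2.
The integral becomes ∫ u**3 du from 1 to 2, with antiderivative u**4/4.
Back in y: F(y) = exp(4*y)/4.
Then F(log(2)) - F(0) = (4) - (1/4) = 15/4.

15/4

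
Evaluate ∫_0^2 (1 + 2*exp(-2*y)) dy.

An antiderivative is F(y) = y - exp(-2*y).
Then F(2) - F(0) = (2 - exp(-4)) - (-1) = 3 - exp(-4).

3 - exp(-4)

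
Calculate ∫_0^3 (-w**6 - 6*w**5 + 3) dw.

By the power rule, an antiderivative is F(w) = -w**7/7 - w**6 + 3*w.
Then F(3) - F(0) = (-7227/7) - (0) = -7227/7.

-7227/7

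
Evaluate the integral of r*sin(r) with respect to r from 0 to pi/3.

Integrate by parts once (u = r, dv = sin(r) dr).
An antiderivative is F(r) = -r*cos(r) + sin(r).
Then F(pi/3) - F(0) = (-pi/6 + sqrt(3)/2) - (0) = -pi/6 + sqrt(3)/2.

-pi/6 + sqrt(3)/2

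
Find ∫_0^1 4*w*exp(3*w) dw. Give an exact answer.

Integrate by parts once (u = w, dv = 4*exp(3*w) dw).
An antiderivative is F(w) = (12*w - 4)*exp(3*w)/9.
Then F(1) - F(0) = (8*exp(3)/9) - (-4/9) = 4/9 + 8*exp(3)/9.

4/9 + 8*exp(3)/9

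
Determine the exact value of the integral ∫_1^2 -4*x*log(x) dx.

3 - 8*log(2)

Integrate by parts once (u = ln x, dv = -4*x dx).
An antiderivative is F(x) = -x**2*(2*log(x) - 1).
Then F(2) - F(1) = (4 - 8*log(2)) - (1) = 3 - 8*log(2).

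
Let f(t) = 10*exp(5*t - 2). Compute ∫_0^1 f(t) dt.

-(2 - 2*exp(5))*exp(-2)

Let u = 5*t - 2, so du = 5 dt. When t = 0, u = -2; when t = 1, u = 3.
The integral becomes 2·∫ exp(u) du from -2 to 3, with antiderivative 2*exp(u).
Back in t: F(t) = 2*exp(5*t - 2).
Then F(1) - F(0) = (2*exp(3)) - (2*exp(-2)) = -(2 - 2*exp(5))*exp(-2).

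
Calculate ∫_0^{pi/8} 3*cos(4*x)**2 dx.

Use the identity cos^2(4*x) = (1 + cos(8*x))/2.
An antiderivative is F(x) = 3*x/2 + 3*sin(8*x)/16.
Then F(pi/8) - F(0) = (3*pi/16) - (0) = 3*pi/16.

3*pi/16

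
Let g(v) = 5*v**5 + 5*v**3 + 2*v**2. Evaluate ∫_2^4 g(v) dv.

11092/3

By the power rule, an antiderivative is F(v) = 5*v**6/6 + 5*v**4/4 + 2*v**3/3.
Then F(4) - F(2) = (3776) - (236/3) = 11092/3.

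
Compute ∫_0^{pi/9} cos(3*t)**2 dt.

Use the identity cos^2(3*t) = (1 + cos(6*t))/2.
An antiderivative is F(t) = t/2 + sin(6*t)/12.
Then F(pi/9) - F(0) = (sqrt(3)/24 + pi/18) - (0) = sqrt(3)/24 + pi/18.

sqrt(3)/24 + pi/18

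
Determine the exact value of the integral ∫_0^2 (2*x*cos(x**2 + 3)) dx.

Let u = x**2 + 3, so du = 2*x dx. When x = 0, u = 3; when x = 2, u = 7.
The integral becomes ∫ cos(u) du from 3 to 7, with antiderivative sin(u).
Back in x: F(x) = sin(x**2 + 3).
Then F(2) - F(0) = (sin(7)) - (sin(3)) = -sin(3) + sin(7).

-sin(3) + sin(7)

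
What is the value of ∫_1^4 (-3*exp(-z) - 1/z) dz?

An antiderivative is F(z) = -log(z) + 3*exp(-z).
Then F(4) - F(1) = ((3 - log(4**exp(4)))*exp(-4)) - (3*exp(-1)) = (-log(4**exp(4)) - 3*exp(3) + 3)*exp(-4).

(-log(4**exp(4)) - 3*exp(3) + 3)*exp(-4)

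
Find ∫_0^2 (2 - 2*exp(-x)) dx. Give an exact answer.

2*exp(-2) + 2

An antiderivative is F(x) = 2*x + 2*exp(-x).
Then F(2) - F(0) = (2*exp(-2) + 4) - (2) = 2*exp(-2) + 2.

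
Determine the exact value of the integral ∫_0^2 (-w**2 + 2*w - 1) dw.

-2/3

By the power rule, an antiderivative is F(w) = -w**3/3 + w**2 - w.
Then F(2) - F(0) = (-2/3) - (0) = -2/3.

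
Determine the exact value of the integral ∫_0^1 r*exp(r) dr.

Integrate by parts once (u = r, dv = exp(r) dr).
An antiderivative is F(r) = (r - 1)*exp(r).
Then F(1) - F(0) = (0) - (-1) = 1.

1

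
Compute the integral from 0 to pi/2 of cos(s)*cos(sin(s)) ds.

sin(1)

Let u = sin(s), so du = cos(s) ds. When s = 0, u = 0; when s = pi/2, u = 1.
The integral becomes ∫ cos(u) du from 0 to 1, with antiderivative sin(u).
Back in s: F(s) = sin(sin(s)).
Then F(pi/2) - F(0) = (sin(1)) - (0) = sin(1).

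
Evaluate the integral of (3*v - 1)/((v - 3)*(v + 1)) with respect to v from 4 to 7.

Factor the denominator: v**2 - 2*v - 3 = (v + 1)(v - 3).
Partial fractions: (3*v - 1)/((v - 3)*(v + 1)) = 1/(v + 1) + 2/(v - 3).
An antiderivative is F(v) = 2*log(v - 3) + log(v + 1).
Then F(7) - F(4) = (7*log(2)) - (log(5)) = -log(5) + 7*log(2).

-log(5) + 7*log(2)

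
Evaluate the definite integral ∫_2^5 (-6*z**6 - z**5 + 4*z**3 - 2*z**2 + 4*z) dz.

-964251/14

By the power rule, an antiderivative is F(z) = -6*z**7/7 - z**6/6 + z**4 - 2*z**3/3 + 2*z**2.
Then F(5) - F(2) = (-965675/14) - (-712/7) = -964251/14.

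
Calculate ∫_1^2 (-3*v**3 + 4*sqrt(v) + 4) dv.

By the power rule, an antiderivative is F(v) = -3*v**4/4 + 8*v**(3/2)/3 + 4*v.
Then F(2) - F(1) = (-4 + 16*sqrt(2)/3) - (71/12) = -119/12 + 16*sqrt(2)/3.

-119/12 + 16*sqrt(2)/3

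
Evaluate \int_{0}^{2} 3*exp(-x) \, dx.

An antiderivative is F(x) = -3*exp(-x).
Then F(2) - F(0) = (-3*exp(-2)) - (-3) = 3 - 3*exp(-2).

3 - 3*exp(-2)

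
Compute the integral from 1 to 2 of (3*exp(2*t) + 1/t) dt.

An antiderivative is F(t) = 3*exp(2*t)/2 + log(t).
Then F(2) - F(1) = (log(2) + 3*exp(4)/2) - (3*exp(2)/2) = -3*exp(2)/2 + log(2) + 3*exp(4)/2.

-3*exp(2)/2 + log(2) + 3*exp(4)/2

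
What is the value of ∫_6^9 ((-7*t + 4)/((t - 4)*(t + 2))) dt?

Factor the denominator: t**2 - 2*t - 8 = (t + 2)(t - 4).
Partial fractions: (-7*t + 4)/((t - 4)*(t + 2)) = -3/(t + 2) - 4/(t - 4).
An antiderivative is F(t) = -4*log(t - 4) - 3*log(t + 2).
Then F(9) - F(6) = (-3*log(11) - 4*log(5)) - (-13*log(2)) = -3*log(11) - 4*log(5) + 13*log(2).

-3*log(11) - 4*log(5) + 13*log(2)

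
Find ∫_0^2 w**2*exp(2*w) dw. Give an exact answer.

Integrate by parts twice (u = w^2, dv = exp(2*w) dw).
An antiderivative is F(w) = (2*w**2 - 2*w + 1)*exp(2*w)/4.
Then F(2) - F(0) = (5*exp(4)/4) - (1/4) = -1/4 + 5*exp(4)/4.

-1/4 + 5*exp(4)/4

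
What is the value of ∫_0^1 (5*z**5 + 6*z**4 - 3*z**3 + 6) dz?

By the power rule, an antiderivative is F(z) = 5*z**6/6 + 6*z**5/5 - 3*z**4/4 + 6*z.
Then F(1) - F(0) = (437/60) - (0) = 437/60.

437/60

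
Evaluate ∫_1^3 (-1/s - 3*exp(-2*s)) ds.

An antiderivative is F(s) = -log(s) + 3*exp(-2*s)/2.
Then F(3) - F(1) = (-log(3) + 3*exp(-6)/2) - (3*exp(-2)/2) = -log(3) - 3*exp(-2)/2 + 3*exp(-6)/2.

-log(3) - 3*exp(-2)/2 + 3*exp(-6)/2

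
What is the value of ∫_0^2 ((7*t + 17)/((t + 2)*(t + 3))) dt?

-4*log(3) + 3*log(2) + 4*log(5)

Factor the denominator: t**2 + 5*t + 6 = (t + 3)(t + 2).
Partial fractions: (7*t + 17)/((t + 2)*(t + 3)) = 4/(t + 3) + 3/(t + 2).
An antiderivative is F(t) = 3*log(t + 2) + 4*log(t + 3).
Then F(2) - F(0) = (6*log(2) + 4*log(5)) - (3*log(2) + 4*log(3)) = -4*log(3) + 3*log(2) + 4*log(5).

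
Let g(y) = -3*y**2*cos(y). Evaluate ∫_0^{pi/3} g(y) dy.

Integrate by parts twice (u = y^2, dv = -3*cos(y) dy).
An antiderivative is F(y) = -3*y**2*sin(y) - 6*y*cos(y) + 6*sin(y).
Then F(pi/3) - F(0) = (-pi - sqrt(3)*pi**2/6 + 3*sqrt(3)) - (0) = -pi - sqrt(3)*pi**2/6 + 3*sqrt(3).

-pi - sqrt(3)*pi**2/6 + 3*sqrt(3)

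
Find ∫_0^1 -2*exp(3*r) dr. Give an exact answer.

2/3 - 2*exp(3)/3

An antiderivative is F(r) = -2*exp(3*r)/3.
Then F(1) - F(0) = (-2*exp(3)/3) - (-2/3) = 2/3 - 2*exp(3)/3.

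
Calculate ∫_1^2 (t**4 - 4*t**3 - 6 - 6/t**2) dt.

By the power rule, an antiderivative is F(t) = t**5/5 - t**4 - 6*t + 6/t.
Then F(2) - F(1) = (-93/5) - (-4/5) = -89/5.

-89/5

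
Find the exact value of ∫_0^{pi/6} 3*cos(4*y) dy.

An antiderivative is F(y) = 3*sin(4*y)/4.
Then F(pi/6) - F(0) = (3*sqrt(3)/8) - (0) = 3*sqrt(3)/8.

3*sqrt(3)/8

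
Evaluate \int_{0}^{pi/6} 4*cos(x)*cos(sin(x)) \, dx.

4*sin(1/2)

Let u = sin(x), so du = cos(x) dx. When x = 0, u = 0; when x = pi/6, u = 1/2.
The integral becomes 4·∫ cos(u) du from 0 to 1/2, with antiderivative 4*sin(u).
Back in x: F(x) = 4*sin(sin(x)).
Then F(pi/6) - F(0) = (4*sin(1/2)) - (0) = 4*sin(1/2).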